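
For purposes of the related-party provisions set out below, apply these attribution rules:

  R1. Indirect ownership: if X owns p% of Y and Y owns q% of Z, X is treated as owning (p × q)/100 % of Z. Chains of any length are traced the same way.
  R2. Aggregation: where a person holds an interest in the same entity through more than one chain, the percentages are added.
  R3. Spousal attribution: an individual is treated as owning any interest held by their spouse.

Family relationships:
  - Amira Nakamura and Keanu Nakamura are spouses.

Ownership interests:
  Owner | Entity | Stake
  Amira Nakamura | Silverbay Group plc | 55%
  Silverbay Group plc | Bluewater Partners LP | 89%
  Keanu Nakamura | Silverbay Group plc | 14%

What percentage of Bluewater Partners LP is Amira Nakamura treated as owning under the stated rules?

61.41%

By spousal attribution (R3), Amira Nakamura is treated as also owning Keanu Nakamura's interest in Silverbay Group plc, giving 55% + 14% = 69%.
Chain via Silverbay Group plc (R1): 69% × 89% = 61.41% of Bluewater Partners LP.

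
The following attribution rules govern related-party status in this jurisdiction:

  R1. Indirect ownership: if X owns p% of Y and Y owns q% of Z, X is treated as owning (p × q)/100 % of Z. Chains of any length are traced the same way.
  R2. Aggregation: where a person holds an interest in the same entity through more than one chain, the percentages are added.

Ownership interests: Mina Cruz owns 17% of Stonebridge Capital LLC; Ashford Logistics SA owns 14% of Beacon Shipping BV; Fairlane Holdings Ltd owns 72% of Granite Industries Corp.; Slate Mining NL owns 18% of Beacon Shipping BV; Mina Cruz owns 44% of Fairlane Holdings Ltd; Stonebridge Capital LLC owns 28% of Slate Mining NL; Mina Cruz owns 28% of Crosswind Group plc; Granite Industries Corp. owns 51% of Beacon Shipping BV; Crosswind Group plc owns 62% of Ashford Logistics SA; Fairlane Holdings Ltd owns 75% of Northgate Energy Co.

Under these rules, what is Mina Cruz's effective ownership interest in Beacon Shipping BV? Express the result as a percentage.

Chain via Fairlane Holdings Ltd → Granite Industries Corp. (R1): 44% × 72% × 51% = 16.1568% of Beacon Shipping BV.
Chain via Crosswind Group plc → Ashford Logistics SA (R1): 28% × 62% × 14% = 2.4304% of Beacon Shipping BV.
Chain via Stonebridge Capital LLC → Slate Mining NL (R1): 17% × 28% × 18% = 0.8568% of Beacon Shipping BV.
Aggregating (R2): 16.1568% + 2.4304% + 0.8568% = 19.444%.

19.444%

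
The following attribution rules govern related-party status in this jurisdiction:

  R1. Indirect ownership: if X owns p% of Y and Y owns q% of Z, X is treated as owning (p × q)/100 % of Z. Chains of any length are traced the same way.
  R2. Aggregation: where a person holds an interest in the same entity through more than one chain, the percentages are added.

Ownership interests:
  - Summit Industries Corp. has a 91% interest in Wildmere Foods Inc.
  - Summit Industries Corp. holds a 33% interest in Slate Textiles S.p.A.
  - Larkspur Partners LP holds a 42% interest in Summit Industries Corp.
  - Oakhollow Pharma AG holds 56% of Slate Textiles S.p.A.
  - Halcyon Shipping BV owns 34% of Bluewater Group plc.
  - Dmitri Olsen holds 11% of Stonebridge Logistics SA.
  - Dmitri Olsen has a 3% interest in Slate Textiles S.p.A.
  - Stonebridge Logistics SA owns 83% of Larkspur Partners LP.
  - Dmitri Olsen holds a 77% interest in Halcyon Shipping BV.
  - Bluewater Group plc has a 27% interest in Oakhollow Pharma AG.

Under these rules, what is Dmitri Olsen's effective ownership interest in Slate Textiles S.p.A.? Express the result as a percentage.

8.223834%

Chain via Stonebridge Logistics SA → Larkspur Partners LP → Summit Industries Corp. (R1): 11% × 83% × 42% × 33% = 1.265418% of Slate Textiles S.p.A.
Chain via Halcyon Shipping BV → Bluewater Group plc → Oakhollow Pharma AG (R1): 77% × 34% × 27% × 56% = 3.958416% of Slate Textiles S.p.A.
Direct interest in Slate Textiles S.p.A: 3%.
Aggregating (R2): 1.265418% + 3.958416% + 3% = 8.223834%.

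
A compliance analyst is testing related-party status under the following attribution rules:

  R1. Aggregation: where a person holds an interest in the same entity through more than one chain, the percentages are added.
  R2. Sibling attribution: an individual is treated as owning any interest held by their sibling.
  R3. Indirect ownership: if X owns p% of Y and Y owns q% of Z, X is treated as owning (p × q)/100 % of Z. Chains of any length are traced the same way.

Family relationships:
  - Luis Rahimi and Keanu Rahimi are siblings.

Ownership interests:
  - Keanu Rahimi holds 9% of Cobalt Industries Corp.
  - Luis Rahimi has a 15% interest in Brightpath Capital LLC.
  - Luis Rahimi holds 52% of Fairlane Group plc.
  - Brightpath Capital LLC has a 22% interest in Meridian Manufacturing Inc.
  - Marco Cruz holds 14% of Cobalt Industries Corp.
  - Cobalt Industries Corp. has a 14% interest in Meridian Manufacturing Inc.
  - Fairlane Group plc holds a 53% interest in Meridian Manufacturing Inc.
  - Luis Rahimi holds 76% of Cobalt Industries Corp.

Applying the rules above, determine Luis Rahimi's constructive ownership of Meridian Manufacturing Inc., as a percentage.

By sibling attribution (R2), Luis Rahimi is treated as also owning Keanu Rahimi's interest in Cobalt Industries Corp, giving 76% + 9% = 85%.
Chain via Cobalt Industries Corp. (R3): 85% × 14% = 11.9% of Meridian Manufacturing Inc.
Chain via Fairlane Group plc (R3): 52% × 53% = 27.56% of Meridian Manufacturing Inc.
Chain via Brightpath Capital LLC (R3): 15% × 22% = 3.3% of Meridian Manufacturing Inc.
Aggregating (R1): 11.9% + 27.56% + 3.3% = 42.76%.

42.76%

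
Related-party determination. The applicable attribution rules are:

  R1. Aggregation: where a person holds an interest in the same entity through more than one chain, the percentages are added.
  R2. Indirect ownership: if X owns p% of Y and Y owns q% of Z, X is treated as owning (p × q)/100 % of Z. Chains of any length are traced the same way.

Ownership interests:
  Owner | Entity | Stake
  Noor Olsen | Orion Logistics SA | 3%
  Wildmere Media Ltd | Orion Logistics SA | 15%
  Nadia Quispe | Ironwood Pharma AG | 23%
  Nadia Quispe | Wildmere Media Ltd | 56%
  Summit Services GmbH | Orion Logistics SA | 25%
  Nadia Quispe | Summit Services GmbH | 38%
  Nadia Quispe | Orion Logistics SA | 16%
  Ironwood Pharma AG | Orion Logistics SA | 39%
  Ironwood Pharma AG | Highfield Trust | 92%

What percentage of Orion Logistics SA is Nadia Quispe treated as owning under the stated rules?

42.87%

Chain via Summit Services GmbH (R2): 38% × 25% = 9.5% of Orion Logistics SA.
Chain via Wildmere Media Ltd (R2): 56% × 15% = 8.4% of Orion Logistics SA.
Chain via Ironwood Pharma AG (R2): 23% × 39% = 8.97% of Orion Logistics SA.
Direct interest in Orion Logistics SA: 16%.
Aggregating (R1): 9.5% + 8.4% + 8.97% + 16% = 42.87%.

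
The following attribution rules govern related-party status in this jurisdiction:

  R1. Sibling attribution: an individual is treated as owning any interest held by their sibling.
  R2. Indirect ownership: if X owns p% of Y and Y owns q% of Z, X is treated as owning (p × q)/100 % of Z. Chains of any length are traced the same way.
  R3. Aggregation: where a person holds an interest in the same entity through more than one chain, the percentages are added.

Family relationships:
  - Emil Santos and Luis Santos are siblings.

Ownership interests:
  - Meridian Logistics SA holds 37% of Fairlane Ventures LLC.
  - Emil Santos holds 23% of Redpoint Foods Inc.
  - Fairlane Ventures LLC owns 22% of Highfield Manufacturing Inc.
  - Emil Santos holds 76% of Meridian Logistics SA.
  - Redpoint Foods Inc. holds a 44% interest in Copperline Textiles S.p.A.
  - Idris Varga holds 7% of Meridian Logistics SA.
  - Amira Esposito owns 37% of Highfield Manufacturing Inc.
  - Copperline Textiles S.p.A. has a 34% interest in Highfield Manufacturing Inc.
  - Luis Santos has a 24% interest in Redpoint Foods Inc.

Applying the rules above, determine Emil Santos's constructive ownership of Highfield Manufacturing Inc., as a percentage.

By sibling attribution (R1), Emil Santos is treated as also owning Luis Santos's interest in Redpoint Foods Inc, giving 23% + 24% = 47%.
Chain via Redpoint Foods Inc. → Copperline Textiles S.p.A. (R2): 47% × 44% × 34% = 7.0312% of Highfield Manufacturing Inc.
Chain via Meridian Logistics SA → Fairlane Ventures LLC (R2): 76% × 37% × 22% = 6.1864% of Highfield Manufacturing Inc.
Aggregating (R3): 7.0312% + 6.1864% = 13.2176%.

13.2176%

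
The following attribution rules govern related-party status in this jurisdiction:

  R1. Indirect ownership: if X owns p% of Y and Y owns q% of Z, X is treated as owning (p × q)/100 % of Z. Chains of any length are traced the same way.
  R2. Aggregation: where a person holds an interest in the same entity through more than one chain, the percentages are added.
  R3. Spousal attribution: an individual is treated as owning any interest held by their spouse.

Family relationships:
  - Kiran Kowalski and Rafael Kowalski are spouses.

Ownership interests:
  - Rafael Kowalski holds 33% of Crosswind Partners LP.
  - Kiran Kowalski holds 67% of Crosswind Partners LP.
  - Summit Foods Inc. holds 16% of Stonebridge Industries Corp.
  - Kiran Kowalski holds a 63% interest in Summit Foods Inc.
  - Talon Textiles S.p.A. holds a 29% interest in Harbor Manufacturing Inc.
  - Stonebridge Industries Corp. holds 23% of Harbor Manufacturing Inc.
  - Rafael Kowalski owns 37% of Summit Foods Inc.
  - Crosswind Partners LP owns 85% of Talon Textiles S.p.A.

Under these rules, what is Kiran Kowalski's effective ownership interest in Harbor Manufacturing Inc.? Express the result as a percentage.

By spousal attribution (R3), Kiran Kowalski is treated as also owning Rafael Kowalski's interest in Summit Foods Inc, giving 63% + 37% = 100%.
By spousal attribution (R3), Kiran Kowalski is treated as also owning Rafael Kowalski's interest in Crosswind Partners LP, giving 67% + 33% = 100%.
Chain via Summit Foods Inc. → Stonebridge Industries Corp. (R1): 100% × 16% × 23% = 3.68% of Harbor Manufacturing Inc.
Chain via Crosswind Partners LP → Talon Textiles S.p.A. (R1): 100% × 85% × 29% = 24.65% of Harbor Manufacturing Inc.
Aggregating (R2): 3.68% + 24.65% = 28.33%.

28.33%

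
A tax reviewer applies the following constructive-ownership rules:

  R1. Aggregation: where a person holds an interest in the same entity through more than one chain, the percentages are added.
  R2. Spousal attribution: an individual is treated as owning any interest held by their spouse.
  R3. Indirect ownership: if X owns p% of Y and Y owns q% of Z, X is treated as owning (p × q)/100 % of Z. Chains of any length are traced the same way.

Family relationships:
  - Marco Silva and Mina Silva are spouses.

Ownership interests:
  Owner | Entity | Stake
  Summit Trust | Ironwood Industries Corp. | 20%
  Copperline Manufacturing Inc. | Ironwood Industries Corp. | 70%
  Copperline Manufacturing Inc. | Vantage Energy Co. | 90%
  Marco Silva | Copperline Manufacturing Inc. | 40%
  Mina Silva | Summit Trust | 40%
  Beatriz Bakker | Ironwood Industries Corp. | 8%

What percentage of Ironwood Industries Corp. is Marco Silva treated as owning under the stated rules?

By spousal attribution (R2), Marco Silva is treated as owning Mina Silva's 40% interest in Summit Trust.
Chain via Copperline Manufacturing Inc. (R3): 40% × 70% = 28% of Ironwood Industries Corp.
Chain via Summit Trust (R3): 40% × 20% = 8% of Ironwood Industries Corp.
Aggregating (R1): 28% + 8% = 36%.

36%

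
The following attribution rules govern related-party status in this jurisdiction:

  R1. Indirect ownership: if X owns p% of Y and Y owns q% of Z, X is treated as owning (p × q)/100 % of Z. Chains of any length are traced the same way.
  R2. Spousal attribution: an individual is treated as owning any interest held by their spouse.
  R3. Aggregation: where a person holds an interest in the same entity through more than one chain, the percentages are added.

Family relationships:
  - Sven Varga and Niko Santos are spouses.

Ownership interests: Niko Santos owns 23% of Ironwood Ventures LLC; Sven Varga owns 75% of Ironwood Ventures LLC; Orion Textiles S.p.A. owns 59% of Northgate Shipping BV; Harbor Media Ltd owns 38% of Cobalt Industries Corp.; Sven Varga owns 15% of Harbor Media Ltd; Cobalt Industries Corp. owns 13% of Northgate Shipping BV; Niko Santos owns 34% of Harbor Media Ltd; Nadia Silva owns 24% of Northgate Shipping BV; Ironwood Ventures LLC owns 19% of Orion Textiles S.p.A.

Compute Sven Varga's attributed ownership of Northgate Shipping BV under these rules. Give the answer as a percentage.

13.4064%

By spousal attribution (R2), Sven Varga is treated as also owning Niko Santos's interest in Harbor Media Ltd, giving 15% + 34% = 49%.
By spousal attribution (R2), Sven Varga is treated as also owning Niko Santos's interest in Ironwood Ventures LLC, giving 75% + 23% = 98%.
Chain via Harbor Media Ltd → Cobalt Industries Corp. (R1): 49% × 38% × 13% = 2.4206% of Northgate Shipping BV.
Chain via Ironwood Ventures LLC → Orion Textiles S.p.A. (R1): 98% × 19% × 59% = 10.9858% of Northgate Shipping BV.
Aggregating (R3): 2.4206% + 10.9858% = 13.4064%.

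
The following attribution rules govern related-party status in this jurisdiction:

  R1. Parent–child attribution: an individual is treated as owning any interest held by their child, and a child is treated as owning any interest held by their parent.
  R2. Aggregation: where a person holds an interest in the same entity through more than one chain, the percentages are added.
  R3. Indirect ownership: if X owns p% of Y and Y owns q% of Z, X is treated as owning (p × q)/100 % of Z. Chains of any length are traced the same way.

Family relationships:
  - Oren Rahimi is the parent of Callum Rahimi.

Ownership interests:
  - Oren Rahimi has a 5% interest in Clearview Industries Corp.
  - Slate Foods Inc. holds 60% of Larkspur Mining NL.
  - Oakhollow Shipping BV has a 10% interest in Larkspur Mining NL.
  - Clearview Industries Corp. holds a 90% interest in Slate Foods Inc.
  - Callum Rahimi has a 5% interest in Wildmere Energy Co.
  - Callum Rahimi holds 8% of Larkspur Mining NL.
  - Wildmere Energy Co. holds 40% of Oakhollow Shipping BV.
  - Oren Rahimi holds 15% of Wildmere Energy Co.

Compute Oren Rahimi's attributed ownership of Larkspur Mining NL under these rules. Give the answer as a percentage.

By parent–child attribution (R1), Oren Rahimi is treated as also owning Callum Rahimi's interest in Wildmere Energy Co, giving 15% + 5% = 20%.
By parent–child attribution (R1), Oren Rahimi is treated as owning Callum Rahimi's 8% interest in Larkspur Mining NL.
Chain via Clearview Industries Corp. → Slate Foods Inc. (R3): 5% × 90% × 60% = 2.7% of Larkspur Mining NL.
Chain via Wildmere Energy Co. → Oakhollow Shipping BV (R3): 20% × 40% × 10% = 0.8% of Larkspur Mining NL.
Direct interest in Larkspur Mining NL: 8%.
Aggregating (R2): 2.7% + 0.8% + 8% = 11.5%.

11.5%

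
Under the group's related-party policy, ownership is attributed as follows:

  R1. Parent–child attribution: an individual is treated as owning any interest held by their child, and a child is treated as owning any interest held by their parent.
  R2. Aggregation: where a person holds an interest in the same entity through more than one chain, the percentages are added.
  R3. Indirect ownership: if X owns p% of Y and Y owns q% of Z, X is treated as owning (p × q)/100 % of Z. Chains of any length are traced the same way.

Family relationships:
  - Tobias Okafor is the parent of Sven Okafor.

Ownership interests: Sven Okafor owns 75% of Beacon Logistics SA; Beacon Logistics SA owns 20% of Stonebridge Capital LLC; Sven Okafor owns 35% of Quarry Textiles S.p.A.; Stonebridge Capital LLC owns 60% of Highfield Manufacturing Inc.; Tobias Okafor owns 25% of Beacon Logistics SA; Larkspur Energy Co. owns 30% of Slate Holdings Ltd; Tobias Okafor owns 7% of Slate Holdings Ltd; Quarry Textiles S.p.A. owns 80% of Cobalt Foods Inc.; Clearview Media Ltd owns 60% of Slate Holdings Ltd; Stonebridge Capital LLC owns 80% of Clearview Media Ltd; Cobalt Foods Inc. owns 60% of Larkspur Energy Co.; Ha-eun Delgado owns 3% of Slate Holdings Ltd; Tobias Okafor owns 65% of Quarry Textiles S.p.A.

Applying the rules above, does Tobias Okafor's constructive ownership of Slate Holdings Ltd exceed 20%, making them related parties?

By parent–child attribution (R1), Tobias Okafor is treated as also owning Sven Okafor's interest in Beacon Logistics SA, giving 25% + 75% = 100%.
By parent–child attribution (R1), Tobias Okafor is treated as also owning Sven Okafor's interest in Quarry Textiles S.p.A, giving 65% + 35% = 100%.
Chain via Beacon Logistics SA → Stonebridge Capital LLC → Clearview Media Ltd (R3): 100% × 20% × 80% × 60% = 9.6% of Slate Holdings Ltd.
Chain via Quarry Textiles S.p.A. → Cobalt Foods Inc. → Larkspur Energy Co. (R3): 100% × 80% × 60% × 30% = 14.4% of Slate Holdings Ltd.
Direct interest in Slate Holdings Ltd: 7%.
Aggregating (R2): 9.6% + 14.4% + 7% = 31%.
31% exceeds the 20% threshold, so Tobias is a related party to Slate Holdings Ltd.

Yes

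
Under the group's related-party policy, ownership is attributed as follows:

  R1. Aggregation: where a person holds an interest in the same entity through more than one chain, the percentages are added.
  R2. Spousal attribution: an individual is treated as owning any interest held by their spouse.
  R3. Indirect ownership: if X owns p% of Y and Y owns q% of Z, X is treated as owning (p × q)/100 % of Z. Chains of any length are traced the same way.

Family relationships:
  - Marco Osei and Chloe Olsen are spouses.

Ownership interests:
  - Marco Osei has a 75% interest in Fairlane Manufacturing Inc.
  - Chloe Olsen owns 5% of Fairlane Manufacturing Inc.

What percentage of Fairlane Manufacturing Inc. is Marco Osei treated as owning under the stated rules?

80%

By spousal attribution (R2), Marco Osei is treated as also owning Chloe Olsen's interest in Fairlane Manufacturing Inc, giving 75% + 5% = 80%.
Direct interest in Fairlane Manufacturing Inc: 80%.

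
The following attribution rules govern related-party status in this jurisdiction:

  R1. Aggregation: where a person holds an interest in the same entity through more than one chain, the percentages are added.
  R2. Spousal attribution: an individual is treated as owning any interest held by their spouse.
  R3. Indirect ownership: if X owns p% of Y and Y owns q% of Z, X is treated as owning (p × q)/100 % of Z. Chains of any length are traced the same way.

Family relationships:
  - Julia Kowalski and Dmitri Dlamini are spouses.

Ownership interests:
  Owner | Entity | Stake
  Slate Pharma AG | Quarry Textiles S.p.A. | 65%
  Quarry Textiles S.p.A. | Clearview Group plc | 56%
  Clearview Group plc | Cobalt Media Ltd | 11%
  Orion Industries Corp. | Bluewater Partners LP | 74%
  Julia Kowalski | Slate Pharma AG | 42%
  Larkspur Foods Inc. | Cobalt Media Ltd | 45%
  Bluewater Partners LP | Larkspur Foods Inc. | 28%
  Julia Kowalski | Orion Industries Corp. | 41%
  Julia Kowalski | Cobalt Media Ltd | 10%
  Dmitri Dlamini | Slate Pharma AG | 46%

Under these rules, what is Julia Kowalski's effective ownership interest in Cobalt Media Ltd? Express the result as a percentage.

17.34636%

By spousal attribution (R2), Julia Kowalski is treated as also owning Dmitri Dlamini's interest in Slate Pharma AG, giving 42% + 46% = 88%.
Chain via Orion Industries Corp. → Bluewater Partners LP → Larkspur Foods Inc. (R3): 41% × 74% × 28% × 45% = 3.82284% of Cobalt Media Ltd.
Chain via Slate Pharma AG → Quarry Textiles S.p.A. → Clearview Group plc (R3): 88% × 65% × 56% × 11% = 3.52352% of Cobalt Media Ltd.
Direct interest in Cobalt Media Ltd: 10%.
Aggregating (R1): 3.82284% + 3.52352% + 10% = 17.34636%.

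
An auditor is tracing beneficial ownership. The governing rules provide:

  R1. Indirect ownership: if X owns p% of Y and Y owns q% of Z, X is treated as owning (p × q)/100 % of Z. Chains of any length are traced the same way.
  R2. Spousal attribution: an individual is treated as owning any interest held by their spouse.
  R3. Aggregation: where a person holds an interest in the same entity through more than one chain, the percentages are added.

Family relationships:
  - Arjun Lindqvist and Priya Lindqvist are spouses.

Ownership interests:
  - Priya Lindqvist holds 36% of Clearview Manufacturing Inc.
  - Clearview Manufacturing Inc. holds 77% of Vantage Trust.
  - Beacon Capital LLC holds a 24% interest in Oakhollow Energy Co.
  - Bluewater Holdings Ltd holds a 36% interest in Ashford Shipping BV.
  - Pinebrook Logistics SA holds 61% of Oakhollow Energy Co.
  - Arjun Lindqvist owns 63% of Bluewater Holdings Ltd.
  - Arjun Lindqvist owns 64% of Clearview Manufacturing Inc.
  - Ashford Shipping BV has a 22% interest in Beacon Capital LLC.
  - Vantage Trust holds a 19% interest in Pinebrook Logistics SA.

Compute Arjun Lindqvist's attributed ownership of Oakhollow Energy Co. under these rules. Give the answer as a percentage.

By spousal attribution (R2), Arjun Lindqvist is treated as also owning Priya Lindqvist's interest in Clearview Manufacturing Inc, giving 64% + 36% = 100%.
Chain via Clearview Manufacturing Inc. → Vantage Trust → Pinebrook Logistics SA (R1): 100% × 77% × 19% × 61% = 8.9243% of Oakhollow Energy Co.
Chain via Bluewater Holdings Ltd → Ashford Shipping BV → Beacon Capital LLC (R1): 63% × 36% × 22% × 24% = 1.197504% of Oakhollow Energy Co.
Aggregating (R3): 8.9243% + 1.197504% = 10.121804%.

10.121804%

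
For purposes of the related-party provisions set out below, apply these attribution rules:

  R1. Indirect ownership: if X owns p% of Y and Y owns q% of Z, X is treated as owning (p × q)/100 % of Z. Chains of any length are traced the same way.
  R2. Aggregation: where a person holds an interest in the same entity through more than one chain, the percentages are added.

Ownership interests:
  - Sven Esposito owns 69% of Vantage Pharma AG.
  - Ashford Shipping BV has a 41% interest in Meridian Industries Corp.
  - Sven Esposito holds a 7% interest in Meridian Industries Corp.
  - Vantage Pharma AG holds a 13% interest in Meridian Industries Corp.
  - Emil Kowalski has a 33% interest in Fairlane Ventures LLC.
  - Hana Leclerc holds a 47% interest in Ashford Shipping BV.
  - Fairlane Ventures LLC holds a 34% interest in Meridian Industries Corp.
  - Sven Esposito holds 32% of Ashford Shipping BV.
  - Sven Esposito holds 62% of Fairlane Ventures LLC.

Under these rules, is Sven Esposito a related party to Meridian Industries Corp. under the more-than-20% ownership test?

Yes

Chain via Vantage Pharma AG (R1): 69% × 13% = 8.97% of Meridian Industries Corp.
Chain via Ashford Shipping BV (R1): 32% × 41% = 13.12% of Meridian Industries Corp.
Chain via Fairlane Ventures LLC (R1): 62% × 34% = 21.08% of Meridian Industries Corp.
Direct interest in Meridian Industries Corp: 7%.
Aggregating (R2): 8.97% + 13.12% + 21.08% + 7% = 50.17%.
50.17% exceeds the 20% threshold, so Sven is a related party to Meridian Industries Corp.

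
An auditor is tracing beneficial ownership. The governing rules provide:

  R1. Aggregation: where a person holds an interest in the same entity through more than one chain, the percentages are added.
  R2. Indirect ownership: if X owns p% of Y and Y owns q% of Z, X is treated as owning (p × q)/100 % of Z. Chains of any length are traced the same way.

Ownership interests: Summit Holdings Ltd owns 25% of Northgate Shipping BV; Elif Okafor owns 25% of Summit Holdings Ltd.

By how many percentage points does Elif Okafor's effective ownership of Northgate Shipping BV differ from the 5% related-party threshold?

Chain via Summit Holdings Ltd (R2): 25% × 25% = 6.25% of Northgate Shipping BV.
6.25% exceeds the 5% threshold by 1.25 percentage points.

1.25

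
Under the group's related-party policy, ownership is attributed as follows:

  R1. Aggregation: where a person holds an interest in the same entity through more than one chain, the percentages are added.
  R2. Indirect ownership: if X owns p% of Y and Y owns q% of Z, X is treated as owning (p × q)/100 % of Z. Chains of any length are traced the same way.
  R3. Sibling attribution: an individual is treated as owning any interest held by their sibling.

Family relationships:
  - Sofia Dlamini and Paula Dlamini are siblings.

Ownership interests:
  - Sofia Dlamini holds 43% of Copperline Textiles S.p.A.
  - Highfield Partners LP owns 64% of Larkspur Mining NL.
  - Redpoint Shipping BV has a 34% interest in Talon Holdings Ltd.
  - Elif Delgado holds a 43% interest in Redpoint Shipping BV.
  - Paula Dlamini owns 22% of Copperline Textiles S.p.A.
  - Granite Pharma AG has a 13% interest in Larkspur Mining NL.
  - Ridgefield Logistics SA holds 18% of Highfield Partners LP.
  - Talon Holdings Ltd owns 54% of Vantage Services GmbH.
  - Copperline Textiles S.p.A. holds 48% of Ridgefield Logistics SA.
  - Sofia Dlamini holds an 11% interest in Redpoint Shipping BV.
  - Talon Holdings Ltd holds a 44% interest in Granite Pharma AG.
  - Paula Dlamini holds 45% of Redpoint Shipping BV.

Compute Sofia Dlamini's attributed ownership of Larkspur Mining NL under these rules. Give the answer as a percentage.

4.683328%

By sibling attribution (R3), Sofia Dlamini is treated as also owning Paula Dlamini's interest in Redpoint Shipping BV, giving 11% + 45% = 56%.
By sibling attribution (R3), Sofia Dlamini is treated as also owning Paula Dlamini's interest in Copperline Textiles S.p.A, giving 43% + 22% = 65%.
Chain via Redpoint Shipping BV → Talon Holdings Ltd → Granite Pharma AG (R2): 56% × 34% × 44% × 13% = 1.089088% of Larkspur Mining NL.
Chain via Copperline Textiles S.p.A. → Ridgefield Logistics SA → Highfield Partners LP (R2): 65% × 48% × 18% × 64% = 3.59424% of Larkspur Mining NL.
Aggregating (R1): 1.089088% + 3.59424% = 4.683328%.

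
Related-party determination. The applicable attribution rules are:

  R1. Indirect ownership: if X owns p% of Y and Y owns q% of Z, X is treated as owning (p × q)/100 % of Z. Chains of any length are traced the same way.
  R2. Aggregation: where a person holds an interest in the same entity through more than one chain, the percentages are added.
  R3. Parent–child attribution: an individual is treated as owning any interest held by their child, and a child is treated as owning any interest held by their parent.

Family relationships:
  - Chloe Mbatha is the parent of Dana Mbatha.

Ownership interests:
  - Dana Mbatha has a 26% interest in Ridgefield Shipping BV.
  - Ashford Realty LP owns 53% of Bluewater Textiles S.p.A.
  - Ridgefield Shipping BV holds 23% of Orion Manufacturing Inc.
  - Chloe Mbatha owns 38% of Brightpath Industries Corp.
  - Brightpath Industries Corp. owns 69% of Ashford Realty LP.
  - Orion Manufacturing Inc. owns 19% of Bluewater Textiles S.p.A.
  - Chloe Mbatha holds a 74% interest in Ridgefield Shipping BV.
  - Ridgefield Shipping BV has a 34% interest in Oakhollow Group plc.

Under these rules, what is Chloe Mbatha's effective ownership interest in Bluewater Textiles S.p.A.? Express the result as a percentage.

By parent–child attribution (R3), Chloe Mbatha is treated as also owning Dana Mbatha's interest in Ridgefield Shipping BV, giving 74% + 26% = 100%.
Chain via Ridgefield Shipping BV → Orion Manufacturing Inc. (R1): 100% × 23% × 19% = 4.37% of Bluewater Textiles S.p.A.
Chain via Brightpath Industries Corp. → Ashford Realty LP (R1): 38% × 69% × 53% = 13.8966% of Bluewater Textiles S.p.A.
Aggregating (R2): 4.37% + 13.8966% = 18.2666%.

18.2666%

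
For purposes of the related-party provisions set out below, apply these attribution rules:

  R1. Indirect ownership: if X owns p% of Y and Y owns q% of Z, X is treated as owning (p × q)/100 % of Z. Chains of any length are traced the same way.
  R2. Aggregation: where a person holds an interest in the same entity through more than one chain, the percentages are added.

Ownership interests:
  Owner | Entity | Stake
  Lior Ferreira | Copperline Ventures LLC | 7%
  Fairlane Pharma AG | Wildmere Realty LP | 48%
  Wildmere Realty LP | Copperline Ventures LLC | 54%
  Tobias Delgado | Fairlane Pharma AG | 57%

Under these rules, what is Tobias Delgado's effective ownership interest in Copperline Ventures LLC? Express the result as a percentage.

Chain via Fairlane Pharma AG → Wildmere Realty LP (R1): 57% × 48% × 54% = 14.7744% of Copperline Ventures LLC.

14.7744%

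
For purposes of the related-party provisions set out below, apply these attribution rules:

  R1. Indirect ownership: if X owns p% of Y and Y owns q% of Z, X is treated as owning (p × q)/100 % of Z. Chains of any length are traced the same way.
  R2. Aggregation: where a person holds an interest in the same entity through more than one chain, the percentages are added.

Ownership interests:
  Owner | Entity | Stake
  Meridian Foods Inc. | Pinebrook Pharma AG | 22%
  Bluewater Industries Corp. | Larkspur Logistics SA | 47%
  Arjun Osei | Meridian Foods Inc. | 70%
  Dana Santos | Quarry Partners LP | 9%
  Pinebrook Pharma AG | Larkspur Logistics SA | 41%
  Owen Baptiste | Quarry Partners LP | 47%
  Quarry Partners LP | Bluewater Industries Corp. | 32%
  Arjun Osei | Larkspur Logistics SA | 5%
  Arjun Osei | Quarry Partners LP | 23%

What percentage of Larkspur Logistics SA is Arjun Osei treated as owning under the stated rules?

Chain via Meridian Foods Inc. → Pinebrook Pharma AG (R1): 70% × 22% × 41% = 6.314% of Larkspur Logistics SA.
Chain via Quarry Partners LP → Bluewater Industries Corp. (R1): 23% × 32% × 47% = 3.4592% of Larkspur Logistics SA.
Direct interest in Larkspur Logistics SA: 5%.
Aggregating (R2): 6.314% + 3.4592% + 5% = 14.7732%.

14.7732%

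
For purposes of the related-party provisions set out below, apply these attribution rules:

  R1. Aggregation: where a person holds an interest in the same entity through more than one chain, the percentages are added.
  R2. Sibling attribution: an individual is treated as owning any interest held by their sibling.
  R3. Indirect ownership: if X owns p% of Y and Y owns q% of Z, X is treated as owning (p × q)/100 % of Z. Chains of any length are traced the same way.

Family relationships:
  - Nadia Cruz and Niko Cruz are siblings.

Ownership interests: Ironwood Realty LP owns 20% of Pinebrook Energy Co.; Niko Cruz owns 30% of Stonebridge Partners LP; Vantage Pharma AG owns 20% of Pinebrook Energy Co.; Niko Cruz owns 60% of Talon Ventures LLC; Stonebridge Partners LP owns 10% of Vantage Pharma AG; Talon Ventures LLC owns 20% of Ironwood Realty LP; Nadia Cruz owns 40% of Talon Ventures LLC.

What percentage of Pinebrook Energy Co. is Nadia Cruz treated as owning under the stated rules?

By sibling attribution (R2), Nadia Cruz is treated as also owning Niko Cruz's interest in Talon Ventures LLC, giving 40% + 60% = 100%.
By sibling attribution (R2), Nadia Cruz is treated as owning Niko Cruz's 30% interest in Stonebridge Partners LP.
Chain via Talon Ventures LLC → Ironwood Realty LP (R3): 100% × 20% × 20% = 4% of Pinebrook Energy Co.
Chain via Stonebridge Partners LP → Vantage Pharma AG (R3): 30% × 10% × 20% = 0.6% of Pinebrook Energy Co.
Aggregating (R1): 4% + 0.6% = 4.6%.

4.6%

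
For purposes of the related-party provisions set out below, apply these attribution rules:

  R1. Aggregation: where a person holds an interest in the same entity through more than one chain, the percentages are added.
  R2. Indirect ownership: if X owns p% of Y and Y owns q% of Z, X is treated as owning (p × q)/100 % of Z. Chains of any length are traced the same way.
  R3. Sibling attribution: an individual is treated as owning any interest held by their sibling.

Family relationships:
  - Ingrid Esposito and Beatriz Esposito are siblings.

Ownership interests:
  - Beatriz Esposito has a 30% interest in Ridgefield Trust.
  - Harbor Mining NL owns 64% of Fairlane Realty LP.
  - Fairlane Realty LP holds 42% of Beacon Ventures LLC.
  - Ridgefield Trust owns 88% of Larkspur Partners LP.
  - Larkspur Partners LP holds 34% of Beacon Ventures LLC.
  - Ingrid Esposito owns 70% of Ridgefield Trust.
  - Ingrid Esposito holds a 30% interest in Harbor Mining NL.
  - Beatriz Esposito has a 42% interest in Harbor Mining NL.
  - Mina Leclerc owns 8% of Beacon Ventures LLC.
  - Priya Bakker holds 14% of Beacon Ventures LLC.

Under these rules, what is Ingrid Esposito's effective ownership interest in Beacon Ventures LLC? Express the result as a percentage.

By sibling attribution (R3), Ingrid Esposito is treated as also owning Beatriz Esposito's interest in Ridgefield Trust, giving 70% + 30% = 100%.
By sibling attribution (R3), Ingrid Esposito is treated as also owning Beatriz Esposito's interest in Harbor Mining NL, giving 30% + 42% = 72%.
Chain via Ridgefield Trust → Larkspur Partners LP (R2): 100% × 88% × 34% = 29.92% of Beacon Ventures LLC.
Chain via Harbor Mining NL → Fairlane Realty LP (R2): 72% × 64% × 42% = 19.3536% of Beacon Ventures LLC.
Aggregating (R1): 29.92% + 19.3536% = 49.2736%.

49.2736%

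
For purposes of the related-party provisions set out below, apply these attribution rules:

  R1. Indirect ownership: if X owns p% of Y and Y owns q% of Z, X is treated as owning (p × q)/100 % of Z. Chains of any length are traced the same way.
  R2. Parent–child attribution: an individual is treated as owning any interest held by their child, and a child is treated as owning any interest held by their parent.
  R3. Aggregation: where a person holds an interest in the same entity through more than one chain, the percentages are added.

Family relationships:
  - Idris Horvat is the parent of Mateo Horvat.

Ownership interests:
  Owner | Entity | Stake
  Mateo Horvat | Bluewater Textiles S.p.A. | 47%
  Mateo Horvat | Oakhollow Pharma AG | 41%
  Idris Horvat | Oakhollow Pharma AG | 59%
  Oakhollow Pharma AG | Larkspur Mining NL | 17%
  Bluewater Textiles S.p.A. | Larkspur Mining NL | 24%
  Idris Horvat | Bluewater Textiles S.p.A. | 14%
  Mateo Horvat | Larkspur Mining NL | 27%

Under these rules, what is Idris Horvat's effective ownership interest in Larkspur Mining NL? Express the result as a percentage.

By parent–child attribution (R2), Idris Horvat is treated as also owning Mateo Horvat's interest in Oakhollow Pharma AG, giving 59% + 41% = 100%.
By parent–child attribution (R2), Idris Horvat is treated as also owning Mateo Horvat's interest in Bluewater Textiles S.p.A, giving 14% + 47% = 61%.
By parent–child attribution (R2), Idris Horvat is treated as owning Mateo Horvat's 27% interest in Larkspur Mining NL.
Chain via Oakhollow Pharma AG (R1): 100% × 17% = 17% of Larkspur Mining NL.
Chain via Bluewater Textiles S.p.A. (R1): 61% × 24% = 14.64% of Larkspur Mining NL.
Direct interest in Larkspur Mining NL: 27%.
Aggregating (R3): 17% + 14.64% + 27% = 58.64%.

58.64%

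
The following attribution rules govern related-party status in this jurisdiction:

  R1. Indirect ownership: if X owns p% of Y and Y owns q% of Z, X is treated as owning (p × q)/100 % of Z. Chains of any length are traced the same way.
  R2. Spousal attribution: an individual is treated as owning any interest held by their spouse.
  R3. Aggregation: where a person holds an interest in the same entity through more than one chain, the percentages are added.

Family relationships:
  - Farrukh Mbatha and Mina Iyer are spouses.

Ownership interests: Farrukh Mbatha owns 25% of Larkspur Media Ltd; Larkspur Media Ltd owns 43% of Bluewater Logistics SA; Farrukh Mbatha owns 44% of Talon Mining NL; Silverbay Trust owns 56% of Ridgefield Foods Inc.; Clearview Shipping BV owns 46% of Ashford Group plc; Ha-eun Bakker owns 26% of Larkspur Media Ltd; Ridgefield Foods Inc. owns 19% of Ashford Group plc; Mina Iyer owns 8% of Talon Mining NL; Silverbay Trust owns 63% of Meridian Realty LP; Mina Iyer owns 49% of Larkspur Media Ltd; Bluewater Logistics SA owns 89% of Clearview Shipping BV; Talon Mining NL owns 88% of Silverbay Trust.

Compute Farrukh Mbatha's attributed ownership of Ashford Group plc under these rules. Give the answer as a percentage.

17.895972%

By spousal attribution (R2), Farrukh Mbatha is treated as also owning Mina Iyer's interest in Talon Mining NL, giving 44% + 8% = 52%.
By spousal attribution (R2), Farrukh Mbatha is treated as also owning Mina Iyer's interest in Larkspur Media Ltd, giving 25% + 49% = 74%.
Chain via Talon Mining NL → Silverbay Trust → Ridgefield Foods Inc. (R1): 52% × 88% × 56% × 19% = 4.868864% of Ashford Group plc.
Chain via Larkspur Media Ltd → Bluewater Logistics SA → Clearview Shipping BV (R1): 74% × 43% × 89% × 46% = 13.027108% of Ashford Group plc.
Aggregating (R3): 4.868864% + 13.027108% = 17.895972%.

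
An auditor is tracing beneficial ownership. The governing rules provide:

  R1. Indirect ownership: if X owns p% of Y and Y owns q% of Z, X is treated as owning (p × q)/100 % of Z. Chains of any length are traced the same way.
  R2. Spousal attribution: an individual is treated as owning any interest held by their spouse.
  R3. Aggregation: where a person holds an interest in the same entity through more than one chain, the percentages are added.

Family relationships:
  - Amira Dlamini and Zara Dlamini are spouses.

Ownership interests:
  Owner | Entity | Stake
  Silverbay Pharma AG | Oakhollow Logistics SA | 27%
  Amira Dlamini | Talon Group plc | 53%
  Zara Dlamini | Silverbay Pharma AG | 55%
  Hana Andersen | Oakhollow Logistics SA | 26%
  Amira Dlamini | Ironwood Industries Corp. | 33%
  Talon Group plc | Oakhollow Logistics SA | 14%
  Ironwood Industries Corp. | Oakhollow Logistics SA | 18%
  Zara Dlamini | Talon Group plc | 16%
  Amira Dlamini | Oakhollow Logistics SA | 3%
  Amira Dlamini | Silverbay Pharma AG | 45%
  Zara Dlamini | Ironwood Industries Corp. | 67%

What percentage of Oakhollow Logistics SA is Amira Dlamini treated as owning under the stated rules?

57.66%

By spousal attribution (R2), Amira Dlamini is treated as also owning Zara Dlamini's interest in Ironwood Industries Corp, giving 33% + 67% = 100%.
By spousal attribution (R2), Amira Dlamini is treated as also owning Zara Dlamini's interest in Silverbay Pharma AG, giving 45% + 55% = 100%.
By spousal attribution (R2), Amira Dlamini is treated as also owning Zara Dlamini's interest in Talon Group plc, giving 53% + 16% = 69%.
Chain via Ironwood Industries Corp. (R1): 100% × 18% = 18% of Oakhollow Logistics SA.
Chain via Silverbay Pharma AG (R1): 100% × 27% = 27% of Oakhollow Logistics SA.
Chain via Talon Group plc (R1): 69% × 14% = 9.66% of Oakhollow Logistics SA.
Direct interest in Oakhollow Logistics SA: 3%.
Aggregating (R3): 18% + 27% + 9.66% + 3% = 57.66%.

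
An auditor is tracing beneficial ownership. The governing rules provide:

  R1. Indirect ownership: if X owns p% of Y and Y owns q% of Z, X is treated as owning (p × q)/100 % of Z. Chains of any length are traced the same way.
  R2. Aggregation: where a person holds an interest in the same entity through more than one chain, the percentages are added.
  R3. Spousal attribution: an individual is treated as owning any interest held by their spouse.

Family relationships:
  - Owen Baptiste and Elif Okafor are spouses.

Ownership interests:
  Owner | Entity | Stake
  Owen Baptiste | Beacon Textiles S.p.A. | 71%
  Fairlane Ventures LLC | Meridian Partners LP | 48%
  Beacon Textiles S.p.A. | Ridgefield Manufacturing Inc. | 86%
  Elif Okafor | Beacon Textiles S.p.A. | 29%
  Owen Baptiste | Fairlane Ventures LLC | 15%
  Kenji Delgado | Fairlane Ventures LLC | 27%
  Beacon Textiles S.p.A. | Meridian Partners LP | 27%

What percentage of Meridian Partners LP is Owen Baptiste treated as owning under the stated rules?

By spousal attribution (R3), Owen Baptiste is treated as also owning Elif Okafor's interest in Beacon Textiles S.p.A, giving 71% + 29% = 100%.
Chain via Beacon Textiles S.p.A. (R1): 100% × 27% = 27% of Meridian Partners LP.
Chain via Fairlane Ventures LLC (R1): 15% × 48% = 7.2% of Meridian Partners LP.
Aggregating (R2): 27% + 7.2% = 34.2%.

34.2%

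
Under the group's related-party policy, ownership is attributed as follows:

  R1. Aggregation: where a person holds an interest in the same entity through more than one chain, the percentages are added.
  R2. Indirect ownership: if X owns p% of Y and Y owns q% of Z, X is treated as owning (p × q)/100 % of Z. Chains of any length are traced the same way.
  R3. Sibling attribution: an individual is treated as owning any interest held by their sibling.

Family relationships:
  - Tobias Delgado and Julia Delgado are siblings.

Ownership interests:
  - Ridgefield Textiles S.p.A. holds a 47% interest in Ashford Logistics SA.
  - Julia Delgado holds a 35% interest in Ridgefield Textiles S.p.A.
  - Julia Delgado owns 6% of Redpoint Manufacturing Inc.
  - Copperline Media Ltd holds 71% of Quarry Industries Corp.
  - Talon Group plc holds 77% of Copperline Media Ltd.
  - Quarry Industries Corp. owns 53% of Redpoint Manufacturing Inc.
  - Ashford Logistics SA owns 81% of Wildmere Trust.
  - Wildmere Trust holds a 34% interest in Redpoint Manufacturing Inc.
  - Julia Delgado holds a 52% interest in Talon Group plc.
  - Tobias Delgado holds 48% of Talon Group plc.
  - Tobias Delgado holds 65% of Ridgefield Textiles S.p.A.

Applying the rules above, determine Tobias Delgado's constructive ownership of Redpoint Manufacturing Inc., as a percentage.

47.9189%

By sibling attribution (R3), Tobias Delgado is treated as also owning Julia Delgado's interest in Ridgefield Textiles S.p.A, giving 65% + 35% = 100%.
By sibling attribution (R3), Tobias Delgado is treated as also owning Julia Delgado's interest in Talon Group plc, giving 48% + 52% = 100%.
By sibling attribution (R3), Tobias Delgado is treated as owning Julia Delgado's 6% interest in Redpoint Manufacturing Inc.
Chain via Ridgefield Textiles S.p.A. → Ashford Logistics SA → Wildmere Trust (R2): 100% × 47% × 81% × 34% = 12.9438% of Redpoint Manufacturing Inc.
Chain via Talon Group plc → Copperline Media Ltd → Quarry Industries Corp. (R2): 100% × 77% × 71% × 53% = 28.9751% of Redpoint Manufacturing Inc.
Direct interest in Redpoint Manufacturing Inc: 6%.
Aggregating (R1): 12.9438% + 28.9751% + 6% = 47.9189%.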